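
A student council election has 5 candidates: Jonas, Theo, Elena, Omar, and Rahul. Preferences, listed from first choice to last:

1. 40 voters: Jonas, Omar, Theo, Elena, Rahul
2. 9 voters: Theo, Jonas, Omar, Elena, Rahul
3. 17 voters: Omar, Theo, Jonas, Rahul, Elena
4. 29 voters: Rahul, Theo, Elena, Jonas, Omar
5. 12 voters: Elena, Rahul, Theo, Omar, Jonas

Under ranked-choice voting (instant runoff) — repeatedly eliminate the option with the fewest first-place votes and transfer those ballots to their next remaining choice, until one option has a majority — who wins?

Round 1: Jonas 40, Theo 9, Elena 12, Omar 17, Rahul 29. Eliminate Theo.
Round 2: Jonas 49, Elena 12, Omar 17, Rahul 29. Eliminate Elena.
Round 3: Jonas 49, Omar 17, Rahul 41. Eliminate Omar.
Round 4: Jonas 66, Rahul 41. Jonas has a majority.

Jonas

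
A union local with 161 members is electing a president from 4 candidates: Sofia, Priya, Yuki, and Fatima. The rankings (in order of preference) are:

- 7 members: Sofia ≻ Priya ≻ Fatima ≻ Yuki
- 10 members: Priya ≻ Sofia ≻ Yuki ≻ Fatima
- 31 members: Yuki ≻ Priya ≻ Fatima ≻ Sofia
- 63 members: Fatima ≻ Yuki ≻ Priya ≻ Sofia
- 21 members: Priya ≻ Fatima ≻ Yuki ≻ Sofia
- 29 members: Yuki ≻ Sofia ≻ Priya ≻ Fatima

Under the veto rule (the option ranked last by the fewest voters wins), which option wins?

Last-place votes: Sofia 115, Priya 0, Yuki 7, Fatima 39.
Priya is ranked last by the fewest voters, so Priya wins.

Priya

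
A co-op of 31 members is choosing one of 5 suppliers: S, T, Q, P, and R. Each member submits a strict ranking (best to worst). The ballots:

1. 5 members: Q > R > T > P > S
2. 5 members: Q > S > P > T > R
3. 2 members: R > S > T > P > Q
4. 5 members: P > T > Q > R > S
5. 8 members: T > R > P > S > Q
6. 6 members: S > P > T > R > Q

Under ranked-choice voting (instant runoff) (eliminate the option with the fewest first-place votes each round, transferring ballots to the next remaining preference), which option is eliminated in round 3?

Round 1: S 6, T 8, Q 10, P 5, R 2. Eliminate R.
Round 2: S 8, T 8, Q 10, P 5. Eliminate P.
Round 3: S 8, T 13, Q 10. Eliminate S.

S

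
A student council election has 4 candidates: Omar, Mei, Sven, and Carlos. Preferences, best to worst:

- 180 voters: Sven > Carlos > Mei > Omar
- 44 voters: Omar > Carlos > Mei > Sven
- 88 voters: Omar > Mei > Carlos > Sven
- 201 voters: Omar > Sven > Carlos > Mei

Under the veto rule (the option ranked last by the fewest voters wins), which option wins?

Carlos

Last-place votes: Omar 180, Mei 201, Sven 132, Carlos 0.
Carlos is ranked last by the fewest voters, so Carlos wins.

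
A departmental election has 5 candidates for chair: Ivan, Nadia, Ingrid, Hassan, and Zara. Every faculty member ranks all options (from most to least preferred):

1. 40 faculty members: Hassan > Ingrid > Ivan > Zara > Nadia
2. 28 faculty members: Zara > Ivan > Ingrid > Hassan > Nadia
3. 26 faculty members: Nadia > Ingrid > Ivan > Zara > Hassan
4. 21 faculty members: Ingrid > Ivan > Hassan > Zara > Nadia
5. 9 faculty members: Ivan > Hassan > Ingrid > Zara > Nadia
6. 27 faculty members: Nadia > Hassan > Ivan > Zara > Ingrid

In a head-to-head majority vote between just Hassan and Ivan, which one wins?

Voters preferring Hassan to Ivan: 67; preferring Ivan to Hassan: 84.
Ivan wins the head-to-head.

Ivan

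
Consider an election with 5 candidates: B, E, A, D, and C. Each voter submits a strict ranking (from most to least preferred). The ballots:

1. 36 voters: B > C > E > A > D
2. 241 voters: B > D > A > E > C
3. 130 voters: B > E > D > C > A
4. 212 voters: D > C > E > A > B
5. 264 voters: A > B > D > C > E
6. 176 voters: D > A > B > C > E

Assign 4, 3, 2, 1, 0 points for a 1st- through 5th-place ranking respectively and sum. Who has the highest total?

D

B: 36·4 + 241·4 + 130·4 + 212·0 + 264·3 + 176·2 = 2772
E: 36·2 + 241·1 + 130·3 + 212·2 + 264·0 + 176·0 = 1127
A: 36·1 + 241·2 + 130·0 + 212·1 + 264·4 + 176·3 = 2314
D: 36·0 + 241·3 + 130·2 + 212·4 + 264·2 + 176·4 = 3063
C: 36·3 + 241·0 + 130·1 + 212·3 + 264·1 + 176·1 = 1314
D has the highest Borda score (3063).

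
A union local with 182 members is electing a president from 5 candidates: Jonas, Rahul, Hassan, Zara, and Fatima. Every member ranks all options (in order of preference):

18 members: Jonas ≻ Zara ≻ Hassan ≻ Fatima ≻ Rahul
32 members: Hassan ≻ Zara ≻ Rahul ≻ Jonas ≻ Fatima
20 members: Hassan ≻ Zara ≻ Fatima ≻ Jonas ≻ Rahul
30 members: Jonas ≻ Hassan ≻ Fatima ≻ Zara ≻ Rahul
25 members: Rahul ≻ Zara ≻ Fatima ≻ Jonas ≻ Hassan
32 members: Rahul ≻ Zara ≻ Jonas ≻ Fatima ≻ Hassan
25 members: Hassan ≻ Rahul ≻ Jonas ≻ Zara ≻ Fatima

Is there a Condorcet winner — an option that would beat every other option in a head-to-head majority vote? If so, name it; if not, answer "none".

none

Checking pairwise contests:
Rahul beats Jonas 114–68.
Hassan beats Rahul 125–57.
Jonas beats Hassan 105–77.
Hassan beats Zara 107–75.
Jonas beats Fatima 137–45.
Every option loses at least one head-to-head, so there is no Condorcet winner.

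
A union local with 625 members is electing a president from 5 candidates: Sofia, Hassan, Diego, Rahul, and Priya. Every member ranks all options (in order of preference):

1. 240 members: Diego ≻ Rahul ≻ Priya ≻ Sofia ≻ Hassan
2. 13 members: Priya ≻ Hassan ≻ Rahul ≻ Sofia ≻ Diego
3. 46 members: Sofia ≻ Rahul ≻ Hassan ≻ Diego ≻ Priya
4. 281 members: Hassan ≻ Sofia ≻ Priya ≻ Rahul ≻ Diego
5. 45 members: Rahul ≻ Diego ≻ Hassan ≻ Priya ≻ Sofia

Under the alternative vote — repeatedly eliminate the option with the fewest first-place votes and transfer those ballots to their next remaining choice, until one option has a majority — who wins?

Hassan

Round 1: Sofia 46, Hassan 281, Diego 240, Rahul 45, Priya 13. Eliminate Priya.
Round 2: Sofia 46, Hassan 294, Diego 240, Rahul 45. Eliminate Rahul.
Round 3: Sofia 46, Hassan 294, Diego 285. Eliminate Sofia.
Round 4: Hassan 340, Diego 285. Hassan has a majority.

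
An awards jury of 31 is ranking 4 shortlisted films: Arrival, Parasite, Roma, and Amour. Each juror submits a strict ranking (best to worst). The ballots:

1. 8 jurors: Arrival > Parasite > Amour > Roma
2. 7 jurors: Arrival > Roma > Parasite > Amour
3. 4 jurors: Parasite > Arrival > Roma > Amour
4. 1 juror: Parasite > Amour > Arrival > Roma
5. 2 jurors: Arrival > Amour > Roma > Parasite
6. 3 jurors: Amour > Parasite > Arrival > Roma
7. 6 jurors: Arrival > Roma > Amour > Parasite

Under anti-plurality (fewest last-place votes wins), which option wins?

Last-place votes: Arrival 0, Parasite 8, Roma 12, Amour 11.
Arrival is ranked last by the fewest voters, so Arrival wins.

Arrival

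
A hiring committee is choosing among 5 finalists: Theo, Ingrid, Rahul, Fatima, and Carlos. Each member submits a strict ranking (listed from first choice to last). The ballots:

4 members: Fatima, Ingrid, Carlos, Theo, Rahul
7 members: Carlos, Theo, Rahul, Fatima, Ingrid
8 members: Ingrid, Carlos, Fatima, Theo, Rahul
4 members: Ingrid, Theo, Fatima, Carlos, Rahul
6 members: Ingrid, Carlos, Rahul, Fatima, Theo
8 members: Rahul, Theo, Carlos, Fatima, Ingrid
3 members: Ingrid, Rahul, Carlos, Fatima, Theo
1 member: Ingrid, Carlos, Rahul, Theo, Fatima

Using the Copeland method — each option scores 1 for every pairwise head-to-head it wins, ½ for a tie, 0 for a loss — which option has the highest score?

Theo: beats Rahul; loses to Ingrid, Fatima, and Carlos → score 1.
Ingrid: beats Theo, Rahul, Fatima, and Carlos → score 4.
Rahul: beats Fatima; loses to Theo, Ingrid, and Carlos → score 1.
Fatima: beats Theo; loses to Ingrid, Rahul, and Carlos → score 1.
Carlos: beats Theo, Rahul, and Fatima; loses to Ingrid → score 3.
Ingrid has the best pairwise record.

Ingrid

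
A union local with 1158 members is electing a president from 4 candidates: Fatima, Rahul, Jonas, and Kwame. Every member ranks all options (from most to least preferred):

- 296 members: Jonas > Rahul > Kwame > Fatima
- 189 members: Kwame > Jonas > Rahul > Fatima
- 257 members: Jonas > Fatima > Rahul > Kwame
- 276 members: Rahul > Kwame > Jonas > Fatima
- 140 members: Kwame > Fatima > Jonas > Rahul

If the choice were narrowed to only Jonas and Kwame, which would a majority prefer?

Voters preferring Jonas to Kwame: 553; preferring Kwame to Jonas: 605.
Kwame wins the head-to-head.

Kwame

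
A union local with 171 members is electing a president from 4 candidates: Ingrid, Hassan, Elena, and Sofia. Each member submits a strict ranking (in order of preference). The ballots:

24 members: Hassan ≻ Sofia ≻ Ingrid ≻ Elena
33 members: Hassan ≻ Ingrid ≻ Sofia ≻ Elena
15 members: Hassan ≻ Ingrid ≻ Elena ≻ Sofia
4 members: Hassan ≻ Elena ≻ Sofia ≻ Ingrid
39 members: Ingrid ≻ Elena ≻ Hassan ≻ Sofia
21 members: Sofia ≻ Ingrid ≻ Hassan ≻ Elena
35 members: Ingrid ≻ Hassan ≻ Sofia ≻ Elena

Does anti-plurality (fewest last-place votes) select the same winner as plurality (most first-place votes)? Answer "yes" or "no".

Anti-plurality — last-place votes: Ingrid 4, Hassan 0, Elena 113, Sofia 54. Winner: Hassan.
Plurality — first-place votes: Ingrid 74, Hassan 76, Elena 0, Sofia 21. Winner: Hassan.
The two methods agree.

yes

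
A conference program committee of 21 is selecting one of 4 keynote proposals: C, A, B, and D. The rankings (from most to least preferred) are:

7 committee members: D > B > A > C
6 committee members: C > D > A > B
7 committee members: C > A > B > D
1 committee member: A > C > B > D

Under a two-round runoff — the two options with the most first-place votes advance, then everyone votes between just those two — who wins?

Round 1 first-place votes: C 13, A 1, B 0, D 7.
C and D advance.
Runoff: C is preferred to D by 14 voters; D by 7.
C wins the runoff.

C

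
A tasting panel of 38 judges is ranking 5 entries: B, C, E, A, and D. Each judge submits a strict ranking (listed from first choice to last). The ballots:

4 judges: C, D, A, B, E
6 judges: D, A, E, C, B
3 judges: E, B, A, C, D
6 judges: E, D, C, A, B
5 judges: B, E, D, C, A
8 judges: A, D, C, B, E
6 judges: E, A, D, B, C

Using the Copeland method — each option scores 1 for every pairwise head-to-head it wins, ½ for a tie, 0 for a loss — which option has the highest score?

E

B: loses to C, E, A, and D → score 0.
C: beats B; loses to E, A, and D → score 1.
E: beats B, C, A, and D → score 4.
A: beats B and C; loses to E and D → score 2.
D: beats B, C, and A; loses to E → score 3.
E has the best pairwise record.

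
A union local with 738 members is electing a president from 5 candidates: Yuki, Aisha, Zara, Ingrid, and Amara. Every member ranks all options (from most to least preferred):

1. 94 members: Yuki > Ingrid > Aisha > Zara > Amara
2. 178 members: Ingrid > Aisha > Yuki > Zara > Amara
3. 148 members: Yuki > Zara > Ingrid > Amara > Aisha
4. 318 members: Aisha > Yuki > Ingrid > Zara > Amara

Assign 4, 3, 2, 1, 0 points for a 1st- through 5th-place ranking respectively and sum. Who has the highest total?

Yuki

Yuki: 94·4 + 178·2 + 148·4 + 318·3 = 2278
Aisha: 94·2 + 178·3 + 148·0 + 318·4 = 1994
Zara: 94·1 + 178·1 + 148·3 + 318·1 = 1034
Ingrid: 94·3 + 178·4 + 148·2 + 318·2 = 1926
Amara: 94·0 + 178·0 + 148·1 + 318·0 = 148
Yuki has the highest Borda score (2278).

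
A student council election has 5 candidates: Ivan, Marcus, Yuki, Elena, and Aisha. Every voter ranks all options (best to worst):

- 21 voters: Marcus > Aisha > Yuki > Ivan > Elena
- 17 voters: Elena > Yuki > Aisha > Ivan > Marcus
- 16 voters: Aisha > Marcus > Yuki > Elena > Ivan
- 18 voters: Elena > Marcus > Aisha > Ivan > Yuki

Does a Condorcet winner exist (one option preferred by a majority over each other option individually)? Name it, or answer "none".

Marcus

Marcus vs Ivan: 55–17 for Marcus.
Marcus vs Yuki: 55–17 for Marcus.
Marcus vs Elena: 37–35 for Marcus.
Marcus vs Aisha: 39–33 for Marcus.
Marcus beats every other option head-to-head.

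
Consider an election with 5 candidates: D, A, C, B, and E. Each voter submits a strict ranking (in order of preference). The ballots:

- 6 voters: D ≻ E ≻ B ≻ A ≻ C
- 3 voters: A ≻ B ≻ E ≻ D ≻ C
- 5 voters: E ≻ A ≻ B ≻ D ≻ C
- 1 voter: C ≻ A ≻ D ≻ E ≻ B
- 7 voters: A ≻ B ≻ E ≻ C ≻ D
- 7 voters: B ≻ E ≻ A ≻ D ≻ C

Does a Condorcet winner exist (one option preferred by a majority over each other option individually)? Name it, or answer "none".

none

Checking pairwise contests:
A beats D 23–6.
E beats A 18–11.
D beats C 21–8.
A beats B 16–13.
B beats E 17–12.
Every option loses at least one head-to-head, so there is no Condorcet winner.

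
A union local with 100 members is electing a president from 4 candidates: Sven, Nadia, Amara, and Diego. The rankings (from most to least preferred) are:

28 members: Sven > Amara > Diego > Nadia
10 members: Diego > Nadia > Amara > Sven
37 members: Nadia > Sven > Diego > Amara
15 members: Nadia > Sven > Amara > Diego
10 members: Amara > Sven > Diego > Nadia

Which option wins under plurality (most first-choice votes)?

First-place votes: Sven 28, Nadia 52, Amara 10, Diego 10.
Nadia has the most first-place votes.

Nadia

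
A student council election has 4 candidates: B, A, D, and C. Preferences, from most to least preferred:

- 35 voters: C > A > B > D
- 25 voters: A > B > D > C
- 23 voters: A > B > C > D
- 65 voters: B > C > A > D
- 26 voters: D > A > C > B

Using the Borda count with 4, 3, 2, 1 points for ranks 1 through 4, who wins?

B: 35·2 + 25·3 + 23·3 + 65·4 + 26·1 = 500
A: 35·3 + 25·4 + 23·4 + 65·2 + 26·3 = 505
D: 35·1 + 25·2 + 23·1 + 65·1 + 26·4 = 277
C: 35·4 + 25·1 + 23·2 + 65·3 + 26·2 = 458
A has the highest Borda score (505).

A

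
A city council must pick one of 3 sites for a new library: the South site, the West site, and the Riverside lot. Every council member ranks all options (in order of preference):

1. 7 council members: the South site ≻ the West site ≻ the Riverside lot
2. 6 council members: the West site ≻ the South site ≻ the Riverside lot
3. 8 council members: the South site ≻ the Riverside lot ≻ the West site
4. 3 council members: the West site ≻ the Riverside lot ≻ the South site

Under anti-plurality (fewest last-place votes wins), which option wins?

Last-place votes: the South site 3, the West site 8, the Riverside lot 13.
the South site is ranked last by the fewest voters, so the South site wins.

the South site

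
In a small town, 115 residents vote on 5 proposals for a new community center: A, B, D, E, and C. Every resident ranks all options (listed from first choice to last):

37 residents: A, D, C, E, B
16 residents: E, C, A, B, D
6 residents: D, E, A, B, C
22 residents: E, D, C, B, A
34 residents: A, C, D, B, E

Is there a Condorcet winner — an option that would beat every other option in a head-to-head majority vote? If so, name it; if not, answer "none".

A

A vs B: 93–22 for A.
A vs D: 87–28 for A.
A vs E: 71–44 for A.
A vs C: 77–38 for A.
A beats every other option head-to-head.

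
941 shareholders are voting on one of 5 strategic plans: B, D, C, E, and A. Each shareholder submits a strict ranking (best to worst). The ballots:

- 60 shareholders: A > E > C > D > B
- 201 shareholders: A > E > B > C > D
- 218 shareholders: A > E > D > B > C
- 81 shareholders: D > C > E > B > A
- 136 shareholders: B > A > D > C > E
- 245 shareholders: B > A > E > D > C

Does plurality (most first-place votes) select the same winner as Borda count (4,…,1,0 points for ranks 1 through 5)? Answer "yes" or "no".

Plurality — first-place votes: B 381, D 81, C 0, E 0, A 479. Winner: A.
Borda — scores: B 2225, D 1337, C 700, E 2089, A 3059. Winner: A.
The two methods agree.

yes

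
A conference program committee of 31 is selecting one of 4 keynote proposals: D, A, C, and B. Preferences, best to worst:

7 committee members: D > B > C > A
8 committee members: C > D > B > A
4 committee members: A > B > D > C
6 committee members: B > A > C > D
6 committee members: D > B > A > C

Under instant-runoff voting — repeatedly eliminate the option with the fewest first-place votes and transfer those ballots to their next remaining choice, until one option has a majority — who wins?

D

Round 1: D 13, A 4, C 8, B 6. Eliminate A.
Round 2: D 13, C 8, B 10. Eliminate C.
Round 3: D 21, B 10. D has a majority.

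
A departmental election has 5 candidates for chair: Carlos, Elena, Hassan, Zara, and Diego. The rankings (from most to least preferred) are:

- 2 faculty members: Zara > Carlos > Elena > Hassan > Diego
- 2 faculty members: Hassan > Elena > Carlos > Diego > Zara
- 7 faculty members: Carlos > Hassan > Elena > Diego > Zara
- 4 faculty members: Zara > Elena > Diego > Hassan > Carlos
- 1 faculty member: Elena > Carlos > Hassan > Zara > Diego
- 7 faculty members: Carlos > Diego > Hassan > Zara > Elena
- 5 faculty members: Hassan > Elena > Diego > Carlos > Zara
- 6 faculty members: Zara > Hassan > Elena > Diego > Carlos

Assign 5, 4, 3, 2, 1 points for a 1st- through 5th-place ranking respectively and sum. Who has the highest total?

Carlos: 2·4 + 2·3 + 7·5 + 4·1 + 1·4 + 7·5 + 5·2 + 6·1 = 108
Elena: 2·3 + 2·4 + 7·3 + 4·4 + 1·5 + 7·1 + 5·4 + 6·3 = 101
Hassan: 2·2 + 2·5 + 7·4 + 4·2 + 1·3 + 7·3 + 5·5 + 6·4 = 123
Zara: 2·5 + 2·1 + 7·1 + 4·5 + 1·2 + 7·2 + 5·1 + 6·5 = 90
Diego: 2·1 + 2·2 + 7·2 + 4·3 + 1·1 + 7·4 + 5·3 + 6·2 = 88
Hassan has the highest Borda score (123).

Hassan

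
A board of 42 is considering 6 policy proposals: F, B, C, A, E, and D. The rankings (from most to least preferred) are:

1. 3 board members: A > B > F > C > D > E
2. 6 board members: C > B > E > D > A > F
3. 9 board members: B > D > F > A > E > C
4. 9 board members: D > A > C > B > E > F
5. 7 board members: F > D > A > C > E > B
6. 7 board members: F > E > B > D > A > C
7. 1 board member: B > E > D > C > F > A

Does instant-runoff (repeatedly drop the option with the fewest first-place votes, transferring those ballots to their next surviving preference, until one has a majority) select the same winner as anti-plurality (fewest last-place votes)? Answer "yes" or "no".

Instant-runoff — R1 F 14, B 10, C 6, A 3, E 0, D 9 (E out); R2 F 14, B 10, C 6, A 3, D 9 (A out); R3 F 14, B 13, C 6, D 9 (C out); R4 F 14, B 19, D 9 (D out); R5 F 14, B 28 (B winner). Winner: B.
Anti-plurality — last-place votes: F 15, B 7, C 16, A 1, E 3, D 0. Winner: D.
The two methods disagree.

no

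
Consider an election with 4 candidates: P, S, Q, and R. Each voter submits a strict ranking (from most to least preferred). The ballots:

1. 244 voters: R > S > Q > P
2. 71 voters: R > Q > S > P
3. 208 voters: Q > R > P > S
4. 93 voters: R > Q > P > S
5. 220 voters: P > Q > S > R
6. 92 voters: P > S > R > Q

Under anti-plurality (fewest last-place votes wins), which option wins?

Last-place votes: P 315, S 301, Q 92, R 220.
Q is ranked last by the fewest voters, so Q wins.

Q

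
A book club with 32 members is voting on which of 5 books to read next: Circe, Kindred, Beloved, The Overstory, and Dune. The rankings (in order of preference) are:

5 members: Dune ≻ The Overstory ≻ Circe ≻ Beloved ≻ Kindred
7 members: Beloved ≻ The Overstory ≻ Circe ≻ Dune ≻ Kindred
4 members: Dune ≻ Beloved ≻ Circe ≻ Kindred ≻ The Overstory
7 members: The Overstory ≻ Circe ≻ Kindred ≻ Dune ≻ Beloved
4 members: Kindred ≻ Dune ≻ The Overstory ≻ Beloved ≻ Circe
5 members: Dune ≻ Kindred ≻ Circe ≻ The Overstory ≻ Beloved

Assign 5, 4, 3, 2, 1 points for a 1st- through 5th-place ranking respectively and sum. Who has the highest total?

Dune

Circe: 5·3 + 7·3 + 4·3 + 7·4 + 4·1 + 5·3 = 95
Kindred: 5·1 + 7·1 + 4·2 + 7·3 + 4·5 + 5·4 = 81
Beloved: 5·2 + 7·5 + 4·4 + 7·1 + 4·2 + 5·1 = 81
The Overstory: 5·4 + 7·4 + 4·1 + 7·5 + 4·3 + 5·2 = 109
Dune: 5·5 + 7·2 + 4·5 + 7·2 + 4·4 + 5·5 = 114
Dune has the highest Borda score (114).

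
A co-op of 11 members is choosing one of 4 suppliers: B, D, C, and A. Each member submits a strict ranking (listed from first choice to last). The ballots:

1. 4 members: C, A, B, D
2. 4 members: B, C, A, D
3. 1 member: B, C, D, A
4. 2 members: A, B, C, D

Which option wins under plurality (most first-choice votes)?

B

First-place votes: B 5, D 0, C 4, A 2.
B has the most first-place votes.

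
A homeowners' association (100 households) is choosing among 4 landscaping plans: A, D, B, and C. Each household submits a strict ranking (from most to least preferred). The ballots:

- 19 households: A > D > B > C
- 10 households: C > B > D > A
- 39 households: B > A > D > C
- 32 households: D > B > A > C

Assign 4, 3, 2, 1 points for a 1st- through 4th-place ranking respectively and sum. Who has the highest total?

A: 19·4 + 10·1 + 39·3 + 32·2 = 267
D: 19·3 + 10·2 + 39·2 + 32·4 = 283
B: 19·2 + 10·3 + 39·4 + 32·3 = 320
C: 19·1 + 10·4 + 39·1 + 32·1 = 130
B has the highest Borda score (320).

B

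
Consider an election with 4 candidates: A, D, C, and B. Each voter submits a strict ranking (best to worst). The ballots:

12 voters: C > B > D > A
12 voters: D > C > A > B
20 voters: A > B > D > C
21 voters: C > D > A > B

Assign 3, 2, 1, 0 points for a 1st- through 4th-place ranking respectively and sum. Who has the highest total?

C

A: 12·0 + 12·1 + 20·3 + 21·1 = 93
D: 12·1 + 12·3 + 20·1 + 21·2 = 110
C: 12·3 + 12·2 + 20·0 + 21·3 = 123
B: 12·2 + 12·0 + 20·2 + 21·0 = 64
C has the highest Borda score (123).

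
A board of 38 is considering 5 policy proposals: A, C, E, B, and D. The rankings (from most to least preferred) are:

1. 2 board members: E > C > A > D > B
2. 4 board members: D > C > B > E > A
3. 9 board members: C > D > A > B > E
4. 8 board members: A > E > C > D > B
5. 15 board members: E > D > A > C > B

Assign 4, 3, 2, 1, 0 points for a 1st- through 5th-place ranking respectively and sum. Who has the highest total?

D

A: 2·2 + 4·0 + 9·2 + 8·4 + 15·2 = 84
C: 2·3 + 4·3 + 9·4 + 8·2 + 15·1 = 85
E: 2·4 + 4·1 + 9·0 + 8·3 + 15·4 = 96
B: 2·0 + 4·2 + 9·1 + 8·0 + 15·0 = 17
D: 2·1 + 4·4 + 9·3 + 8·1 + 15·3 = 98
D has the highest Borda score (98).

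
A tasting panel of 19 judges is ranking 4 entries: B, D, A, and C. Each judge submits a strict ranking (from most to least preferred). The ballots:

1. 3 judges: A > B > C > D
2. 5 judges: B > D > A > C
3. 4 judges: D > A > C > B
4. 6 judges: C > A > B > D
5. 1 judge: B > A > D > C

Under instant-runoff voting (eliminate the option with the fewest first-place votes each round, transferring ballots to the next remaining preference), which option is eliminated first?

A

Round 1: B 6, D 4, A 3, C 6. Eliminate A.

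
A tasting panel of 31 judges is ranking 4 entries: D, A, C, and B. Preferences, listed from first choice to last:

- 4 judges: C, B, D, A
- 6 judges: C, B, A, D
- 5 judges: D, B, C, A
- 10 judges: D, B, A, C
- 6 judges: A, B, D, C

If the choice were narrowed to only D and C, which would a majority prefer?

D

Voters preferring D to C: 21; preferring C to D: 10.
D wins the head-to-head.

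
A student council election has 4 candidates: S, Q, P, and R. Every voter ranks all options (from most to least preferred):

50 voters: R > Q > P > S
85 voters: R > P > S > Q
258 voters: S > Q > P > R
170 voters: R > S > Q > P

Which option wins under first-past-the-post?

R

First-place votes: S 258, Q 0, P 0, R 305.
R has the most first-place votes.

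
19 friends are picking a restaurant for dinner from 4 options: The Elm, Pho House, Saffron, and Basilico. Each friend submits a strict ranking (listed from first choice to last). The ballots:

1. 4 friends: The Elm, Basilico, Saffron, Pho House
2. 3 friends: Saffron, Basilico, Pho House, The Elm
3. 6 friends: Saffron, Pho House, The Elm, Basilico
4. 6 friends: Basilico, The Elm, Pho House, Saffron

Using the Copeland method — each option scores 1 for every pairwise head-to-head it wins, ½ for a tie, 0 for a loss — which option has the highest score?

The Elm

The Elm: beats Pho House, Saffron, and Basilico → score 3.
Pho House: loses to The Elm, Saffron, and Basilico → score 0.
Saffron: beats Pho House; loses to The Elm and Basilico → score 1.
Basilico: beats Pho House and Saffron; loses to The Elm → score 2.
The Elm has the best pairwise record.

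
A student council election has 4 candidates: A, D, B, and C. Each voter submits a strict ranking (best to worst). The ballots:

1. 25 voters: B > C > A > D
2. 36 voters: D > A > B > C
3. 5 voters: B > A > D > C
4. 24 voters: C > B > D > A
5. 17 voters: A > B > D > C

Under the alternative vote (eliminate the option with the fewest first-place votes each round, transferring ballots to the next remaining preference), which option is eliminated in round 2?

Round 1: A 17, D 36, B 30, C 24. Eliminate A.
Round 2: D 36, B 47, C 24. Eliminate C.

C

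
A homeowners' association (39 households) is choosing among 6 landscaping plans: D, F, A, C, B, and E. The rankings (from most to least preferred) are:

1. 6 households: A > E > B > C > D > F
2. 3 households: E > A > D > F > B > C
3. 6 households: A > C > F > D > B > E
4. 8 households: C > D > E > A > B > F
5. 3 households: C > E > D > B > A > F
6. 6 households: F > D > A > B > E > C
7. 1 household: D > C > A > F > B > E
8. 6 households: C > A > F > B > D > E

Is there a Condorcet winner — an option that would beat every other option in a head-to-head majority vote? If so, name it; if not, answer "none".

A

A vs D: 21–18 for A.
A vs F: 33–6 for A.
A vs C: 21–18 for A.
A vs B: 36–3 for A.
A vs E: 25–14 for A.
A beats every other option head-to-head.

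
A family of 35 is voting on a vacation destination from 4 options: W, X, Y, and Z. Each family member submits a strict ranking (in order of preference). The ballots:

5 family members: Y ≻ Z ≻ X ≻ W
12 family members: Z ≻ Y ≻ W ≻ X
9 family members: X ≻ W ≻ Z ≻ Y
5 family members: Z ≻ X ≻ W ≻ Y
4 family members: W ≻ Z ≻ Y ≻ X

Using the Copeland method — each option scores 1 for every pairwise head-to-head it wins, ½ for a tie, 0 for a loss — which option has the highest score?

Z

W: beats Y; loses to X and Z → score 1.
X: beats W; loses to Y and Z → score 1.
Y: beats X; loses to W and Z → score 1.
Z: beats W, X, and Y → score 3.
Z has the best pairwise record.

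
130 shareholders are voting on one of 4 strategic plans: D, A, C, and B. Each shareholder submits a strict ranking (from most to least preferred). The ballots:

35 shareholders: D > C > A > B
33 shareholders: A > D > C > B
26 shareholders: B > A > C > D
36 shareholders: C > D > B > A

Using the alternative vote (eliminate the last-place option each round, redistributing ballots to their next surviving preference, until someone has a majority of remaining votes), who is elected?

C

Round 1: D 35, A 33, C 36, B 26. Eliminate B.
Round 2: D 35, A 59, C 36. Eliminate D.
Round 3: A 59, C 71. C has a majority.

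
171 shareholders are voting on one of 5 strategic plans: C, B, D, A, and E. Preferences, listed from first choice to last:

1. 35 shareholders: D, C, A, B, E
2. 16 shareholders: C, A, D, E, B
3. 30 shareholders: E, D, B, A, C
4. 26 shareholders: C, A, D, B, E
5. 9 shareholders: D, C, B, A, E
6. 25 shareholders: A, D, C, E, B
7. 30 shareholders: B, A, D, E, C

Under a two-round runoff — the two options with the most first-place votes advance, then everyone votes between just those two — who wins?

D

Round 1 first-place votes: C 42, B 30, D 44, A 25, E 30.
D and C advance.
Runoff: D is preferred to C by 129 voters; C by 42.
D wins the runoff.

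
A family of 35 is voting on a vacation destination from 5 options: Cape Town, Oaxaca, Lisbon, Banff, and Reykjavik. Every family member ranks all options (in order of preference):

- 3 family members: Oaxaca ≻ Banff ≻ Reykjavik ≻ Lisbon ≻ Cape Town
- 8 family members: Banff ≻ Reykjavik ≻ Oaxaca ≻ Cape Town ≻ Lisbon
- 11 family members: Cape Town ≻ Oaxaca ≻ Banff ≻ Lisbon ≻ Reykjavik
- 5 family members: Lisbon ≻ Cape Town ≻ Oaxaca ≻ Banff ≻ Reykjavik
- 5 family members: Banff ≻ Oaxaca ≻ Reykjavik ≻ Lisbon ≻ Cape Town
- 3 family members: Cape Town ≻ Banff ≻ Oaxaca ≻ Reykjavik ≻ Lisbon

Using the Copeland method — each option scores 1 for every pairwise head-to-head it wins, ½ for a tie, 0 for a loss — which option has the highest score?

Cape Town: beats Oaxaca, Lisbon, Banff, and Reykjavik → score 4.
Oaxaca: beats Lisbon, Banff, and Reykjavik; loses to Cape Town → score 3.
Lisbon: loses to Cape Town, Oaxaca, Banff, and Reykjavik → score 0.
Banff: beats Lisbon and Reykjavik; loses to Cape Town and Oaxaca → score 2.
Reykjavik: beats Lisbon; loses to Cape Town, Oaxaca, and Banff → score 1.
Cape Town has the best pairwise record.

Cape Town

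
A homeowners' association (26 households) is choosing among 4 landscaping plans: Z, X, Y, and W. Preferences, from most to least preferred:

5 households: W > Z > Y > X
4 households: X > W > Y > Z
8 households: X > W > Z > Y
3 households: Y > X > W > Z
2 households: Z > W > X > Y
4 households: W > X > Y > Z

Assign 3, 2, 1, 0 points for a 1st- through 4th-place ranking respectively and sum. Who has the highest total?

Z: 5·2 + 4·0 + 8·1 + 3·0 + 2·3 + 4·0 = 24
X: 5·0 + 4·3 + 8·3 + 3·2 + 2·1 + 4·2 = 52
Y: 5·1 + 4·1 + 8·0 + 3·3 + 2·0 + 4·1 = 22
W: 5·3 + 4·2 + 8·2 + 3·1 + 2·2 + 4·3 = 58
W has the highest Borda score (58).

W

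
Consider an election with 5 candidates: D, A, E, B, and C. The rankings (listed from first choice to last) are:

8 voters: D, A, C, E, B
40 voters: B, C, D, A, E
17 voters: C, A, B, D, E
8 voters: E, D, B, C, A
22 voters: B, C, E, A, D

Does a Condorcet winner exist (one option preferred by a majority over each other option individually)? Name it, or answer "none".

B

B vs D: 79–16 for B.
B vs A: 70–25 for B.
B vs E: 79–16 for B.
B vs C: 70–25 for B.
B beats every other option head-to-head.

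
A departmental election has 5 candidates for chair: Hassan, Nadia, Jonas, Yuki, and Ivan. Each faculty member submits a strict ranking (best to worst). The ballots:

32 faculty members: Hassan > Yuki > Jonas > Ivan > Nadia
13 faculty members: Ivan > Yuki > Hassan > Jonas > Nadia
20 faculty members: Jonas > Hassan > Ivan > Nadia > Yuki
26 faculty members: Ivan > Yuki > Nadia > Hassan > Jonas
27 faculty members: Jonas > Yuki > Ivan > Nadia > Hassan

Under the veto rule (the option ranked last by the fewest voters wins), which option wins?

Ivan

Last-place votes: Hassan 27, Nadia 45, Jonas 26, Yuki 20, Ivan 0.
Ivan is ranked last by the fewest voters, so Ivan wins.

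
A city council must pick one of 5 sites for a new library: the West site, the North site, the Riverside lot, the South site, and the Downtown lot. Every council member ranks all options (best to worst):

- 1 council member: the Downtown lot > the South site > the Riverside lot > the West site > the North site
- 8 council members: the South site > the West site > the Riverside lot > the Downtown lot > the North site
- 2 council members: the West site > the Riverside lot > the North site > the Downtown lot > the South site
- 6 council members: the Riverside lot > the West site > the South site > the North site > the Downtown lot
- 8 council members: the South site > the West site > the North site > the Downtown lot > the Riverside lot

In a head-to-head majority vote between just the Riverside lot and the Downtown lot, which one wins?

the Riverside lot

Voters preferring the Riverside lot to the Downtown lot: 16; preferring the Downtown lot to the Riverside lot: 9.
the Riverside lot wins the head-to-head.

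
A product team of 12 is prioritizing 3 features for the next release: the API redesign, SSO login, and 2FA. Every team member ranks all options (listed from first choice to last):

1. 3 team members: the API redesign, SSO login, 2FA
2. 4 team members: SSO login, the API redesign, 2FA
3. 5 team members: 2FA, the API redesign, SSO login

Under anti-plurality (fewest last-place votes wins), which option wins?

the API redesign

Last-place votes: the API redesign 0, SSO login 5, 2FA 7.
the API redesign is ranked last by the fewest voters, so the API redesign wins.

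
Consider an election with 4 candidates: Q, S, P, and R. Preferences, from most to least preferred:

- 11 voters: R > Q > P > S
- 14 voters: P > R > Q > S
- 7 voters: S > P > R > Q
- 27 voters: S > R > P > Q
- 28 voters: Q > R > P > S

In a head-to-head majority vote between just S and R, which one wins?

R

Voters preferring S to R: 34; preferring R to S: 53.
R wins the head-to-head.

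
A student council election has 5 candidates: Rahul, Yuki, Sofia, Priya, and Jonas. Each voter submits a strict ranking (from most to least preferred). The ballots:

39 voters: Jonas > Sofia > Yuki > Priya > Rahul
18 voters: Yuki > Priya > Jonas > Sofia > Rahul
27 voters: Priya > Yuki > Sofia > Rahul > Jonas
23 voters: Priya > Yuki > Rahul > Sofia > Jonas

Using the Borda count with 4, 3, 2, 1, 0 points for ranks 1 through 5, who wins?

Yuki

Rahul: 39·0 + 18·0 + 27·1 + 23·2 = 73
Yuki: 39·2 + 18·4 + 27·3 + 23·3 = 300
Sofia: 39·3 + 18·1 + 27·2 + 23·1 = 212
Priya: 39·1 + 18·3 + 27·4 + 23·4 = 293
Jonas: 39·4 + 18·2 + 27·0 + 23·0 = 192
Yuki has the highest Borda score (300).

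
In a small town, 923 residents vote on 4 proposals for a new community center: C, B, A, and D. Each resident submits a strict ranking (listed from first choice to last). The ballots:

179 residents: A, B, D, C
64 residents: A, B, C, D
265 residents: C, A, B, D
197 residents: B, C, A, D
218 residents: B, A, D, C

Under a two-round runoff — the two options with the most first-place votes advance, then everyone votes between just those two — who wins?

Round 1 first-place votes: C 265, B 415, A 243, D 0.
B and C advance.
Runoff: B is preferred to C by 658 voters; C by 265.
B wins the runoff.

B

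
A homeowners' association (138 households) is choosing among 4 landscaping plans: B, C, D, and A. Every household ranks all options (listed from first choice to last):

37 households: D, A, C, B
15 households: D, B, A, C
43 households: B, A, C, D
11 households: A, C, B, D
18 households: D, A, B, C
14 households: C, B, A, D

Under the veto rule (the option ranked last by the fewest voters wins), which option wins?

Last-place votes: B 37, C 33, D 68, A 0.
A is ranked last by the fewest voters, so A wins.

A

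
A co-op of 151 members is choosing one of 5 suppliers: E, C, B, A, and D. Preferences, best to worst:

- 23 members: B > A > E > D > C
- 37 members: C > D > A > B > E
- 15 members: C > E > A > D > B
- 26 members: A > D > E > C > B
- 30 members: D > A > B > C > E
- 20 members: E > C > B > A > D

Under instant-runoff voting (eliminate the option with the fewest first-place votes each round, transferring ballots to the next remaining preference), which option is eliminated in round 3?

D

Round 1: E 20, C 52, B 23, A 26, D 30. Eliminate E.
Round 2: C 72, B 23, A 26, D 30. Eliminate B.
Round 3: C 72, A 49, D 30. Eliminate D.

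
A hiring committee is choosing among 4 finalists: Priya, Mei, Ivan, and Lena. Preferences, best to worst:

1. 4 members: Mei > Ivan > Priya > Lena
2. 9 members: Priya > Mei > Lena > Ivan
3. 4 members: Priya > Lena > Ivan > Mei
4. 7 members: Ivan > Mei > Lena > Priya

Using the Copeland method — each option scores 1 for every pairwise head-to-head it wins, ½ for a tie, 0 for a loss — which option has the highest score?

Priya

Priya: beats Mei, Ivan, and Lena → score 3.
Mei: beats Ivan and Lena; loses to Priya → score 2.
Ivan: loses to Priya, Mei, and Lena → score 0.
Lena: beats Ivan; loses to Priya and Mei → score 1.
Priya has the best pairwise record.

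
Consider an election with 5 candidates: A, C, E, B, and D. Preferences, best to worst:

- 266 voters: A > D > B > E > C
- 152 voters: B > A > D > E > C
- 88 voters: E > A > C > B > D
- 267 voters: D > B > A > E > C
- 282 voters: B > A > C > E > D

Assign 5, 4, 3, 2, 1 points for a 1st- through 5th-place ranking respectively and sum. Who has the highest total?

A: 266·5 + 152·4 + 88·4 + 267·3 + 282·4 = 4219
C: 266·1 + 152·1 + 88·3 + 267·1 + 282·3 = 1795
E: 266·2 + 152·2 + 88·5 + 267·2 + 282·2 = 2374
B: 266·3 + 152·5 + 88·2 + 267·4 + 282·5 = 4212
D: 266·4 + 152·3 + 88·1 + 267·5 + 282·1 = 3225
A has the highest Borda score (4219).

A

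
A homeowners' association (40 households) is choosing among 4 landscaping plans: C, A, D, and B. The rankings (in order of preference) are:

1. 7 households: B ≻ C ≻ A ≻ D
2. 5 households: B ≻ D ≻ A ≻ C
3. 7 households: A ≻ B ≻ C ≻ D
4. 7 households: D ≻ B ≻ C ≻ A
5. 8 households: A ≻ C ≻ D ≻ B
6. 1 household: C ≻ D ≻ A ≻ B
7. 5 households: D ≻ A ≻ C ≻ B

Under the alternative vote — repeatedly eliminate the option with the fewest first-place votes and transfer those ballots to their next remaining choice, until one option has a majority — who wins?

A

Round 1: C 1, A 15, D 12, B 12. Eliminate C.
Round 2: A 15, D 13, B 12. Eliminate B.
Round 3: A 22, D 18. A has a majority.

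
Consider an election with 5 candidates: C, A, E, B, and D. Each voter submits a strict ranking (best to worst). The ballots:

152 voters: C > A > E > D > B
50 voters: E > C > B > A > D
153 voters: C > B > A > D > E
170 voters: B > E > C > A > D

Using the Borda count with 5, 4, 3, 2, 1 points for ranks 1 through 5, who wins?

C

C: 152·5 + 50·4 + 153·5 + 170·3 = 2235
A: 152·4 + 50·2 + 153·3 + 170·2 = 1507
E: 152·3 + 50·5 + 153·1 + 170·4 = 1539
B: 152·1 + 50·3 + 153·4 + 170·5 = 1764
D: 152·2 + 50·1 + 153·2 + 170·1 = 830
C has the highest Borda score (2235).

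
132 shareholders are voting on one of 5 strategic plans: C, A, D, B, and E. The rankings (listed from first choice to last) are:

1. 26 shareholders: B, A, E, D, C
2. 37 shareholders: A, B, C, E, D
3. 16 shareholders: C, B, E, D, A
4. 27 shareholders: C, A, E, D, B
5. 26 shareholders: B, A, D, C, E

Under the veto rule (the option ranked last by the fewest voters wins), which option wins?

Last-place votes: C 26, A 16, D 37, B 27, E 26.
A is ranked last by the fewest voters, so A wins.

A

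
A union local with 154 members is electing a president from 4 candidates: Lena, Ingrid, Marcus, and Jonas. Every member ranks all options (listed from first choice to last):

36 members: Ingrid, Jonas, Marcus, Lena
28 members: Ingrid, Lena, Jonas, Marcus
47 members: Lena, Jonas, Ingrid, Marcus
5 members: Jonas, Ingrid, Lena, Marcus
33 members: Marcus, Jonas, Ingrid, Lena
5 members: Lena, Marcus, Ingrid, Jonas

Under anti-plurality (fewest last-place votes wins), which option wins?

Ingrid

Last-place votes: Lena 69, Ingrid 0, Marcus 80, Jonas 5.
Ingrid is ranked last by the fewest voters, so Ingrid wins.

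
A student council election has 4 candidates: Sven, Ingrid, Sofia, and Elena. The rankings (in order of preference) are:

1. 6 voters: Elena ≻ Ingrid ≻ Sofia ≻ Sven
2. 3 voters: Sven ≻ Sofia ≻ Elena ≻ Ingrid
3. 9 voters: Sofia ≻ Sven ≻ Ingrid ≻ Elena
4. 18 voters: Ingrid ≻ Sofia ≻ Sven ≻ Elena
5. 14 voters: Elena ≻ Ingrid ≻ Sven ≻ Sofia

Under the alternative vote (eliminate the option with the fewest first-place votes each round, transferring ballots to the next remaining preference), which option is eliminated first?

Round 1: Sven 3, Ingrid 18, Sofia 9, Elena 20. Eliminate Sven.

Sven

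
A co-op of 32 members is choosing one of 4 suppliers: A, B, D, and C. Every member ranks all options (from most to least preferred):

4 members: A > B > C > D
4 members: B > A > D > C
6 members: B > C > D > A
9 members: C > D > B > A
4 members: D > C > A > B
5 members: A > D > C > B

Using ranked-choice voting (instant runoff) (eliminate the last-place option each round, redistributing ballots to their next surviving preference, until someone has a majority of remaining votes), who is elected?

C

Round 1: A 9, B 10, D 4, C 9. Eliminate D.
Round 2: A 9, B 10, C 13. Eliminate A.
Round 3: B 14, C 18. C has a majority.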